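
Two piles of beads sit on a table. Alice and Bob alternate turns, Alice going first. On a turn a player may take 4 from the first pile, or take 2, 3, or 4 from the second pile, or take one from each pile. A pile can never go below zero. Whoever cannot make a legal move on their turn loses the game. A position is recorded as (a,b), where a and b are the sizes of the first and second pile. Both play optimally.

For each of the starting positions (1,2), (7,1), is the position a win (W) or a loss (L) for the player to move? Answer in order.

Label each position W (a win for the player to move) or L (a loss). A position with no legal move is L; any other position is W exactly when some move reaches an L, and L when every move reaches a W.
No move ever increases a pile, so every position that can arise here has a ≤ 7 and b ≤ 2; it is enough to label the cells with 0 ≤ a ≤ 7 and 0 ≤ b ≤ 2.
Every move lowers a or b (never raises either), so fill the grid row by row in increasing a, and left to right within a row: each cell's successors are then already labelled.
      b=0  b=1  b=2
a=0:    L    L    W
a=1:    L    W    W
a=2:    L    W    W
a=3:    L    W    W
a=4:    W    W    L
a=5:    W    L    L
a=6:    W    L    W
a=7:    W    L    W
Cells with no legal move (terminal, hence L): (0,0), (0,1), (1,0), (2,0), (3,0).
The remaining L cells, each justified by listing all of its moves:
(4,2): →(0,2)(W), (4,0)(W), (3,1)(W) — all W, so L
(5,1): →(1,1)(W), (4,0)(W) — all W, so L
(5,2): →(1,2)(W), (5,0)(W), (4,1)(W) — all W, so L
(6,1): →(2,1)(W), (5,0)(W) — all W, so L
(7,1): →(3,1)(W), (6,0)(W) — all W, so L
Every other cell has at least one move into one of the L cells above, so it is W.
(1,2): the move to (1,0) reaches an L cell, so W
(7,1): one of the L cells justified above, so L

(1,2): W, (7,1): L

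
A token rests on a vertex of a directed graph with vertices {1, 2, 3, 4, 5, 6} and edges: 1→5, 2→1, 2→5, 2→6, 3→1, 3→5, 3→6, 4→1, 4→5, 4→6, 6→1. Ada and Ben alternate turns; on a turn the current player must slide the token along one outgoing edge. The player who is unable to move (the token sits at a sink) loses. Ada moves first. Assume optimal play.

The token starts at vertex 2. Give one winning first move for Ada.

Move to 6.

Build the W/L table. Terminal = L. A non-terminal position is W if it has a move to some L; otherwise it is L.
Every edge goes from a vertex to one that appears earlier in the order 5, 1, 6, 4, 3, 2, so processing vertices in that order labels each vertex after all of its successors.
5: no outgoing edge → L
1: →5(L), so W
6: →1(W) only, which is W, so L
4: →6(L), so W
3: →6(L), so W
2: →6(L), so W
From 2, the L positions reachable in one move are: 6, 5. Any move reaching one of these is winning.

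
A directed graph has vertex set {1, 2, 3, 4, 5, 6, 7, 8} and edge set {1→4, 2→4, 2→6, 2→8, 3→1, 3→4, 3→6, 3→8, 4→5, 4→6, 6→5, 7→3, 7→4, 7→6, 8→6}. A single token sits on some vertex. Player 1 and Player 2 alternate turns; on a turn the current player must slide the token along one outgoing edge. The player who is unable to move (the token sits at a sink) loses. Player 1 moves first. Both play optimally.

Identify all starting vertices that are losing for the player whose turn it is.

Work bottom-up. With no move the player to move loses. Otherwise the position is W if at least one move leads to an L position for the opponent, and L if every move leads to a W.
Every edge goes from a vertex to one that appears earlier in the order 5, 6, 8, 4, 1, 3, 7, 2, so processing vertices in that order labels each vertex after all of its successors.
5: no outgoing edge → L
6: reaches L-position 5 → W
8: only reaches 6(W), which is W → L
4: reaches L-position 5 → W
1: only reaches 4(W), which is W → L
3: reaches L-position 1 → W
7: only reaches 3(W), 4(W), 6(W), all W → L
2: reaches L-position 8 → W
Reading off the rows marked L gives the requested list; there are 4 such vertices.

1, 5, 7, 8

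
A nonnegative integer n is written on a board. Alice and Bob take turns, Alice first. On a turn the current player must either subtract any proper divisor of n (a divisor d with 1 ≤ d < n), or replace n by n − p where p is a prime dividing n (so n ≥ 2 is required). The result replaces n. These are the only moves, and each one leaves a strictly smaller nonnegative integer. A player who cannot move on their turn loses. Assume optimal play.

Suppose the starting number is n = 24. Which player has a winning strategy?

Alice wins.

Work bottom-up. With no move the player to move loses. Otherwise the position is W if at least one move leads to an L position for the opponent, and L if every move leads to a W.
n=0: no move → L
n=1: no move → L
n=2: reaches L-position 0 → W
n=3: reaches L-position 0 → W
n=4: only reaches 2(W), 3(W), all W → L
n=5: reaches L-position 0 → W
n=6: reaches L-position 4 → W
n=7: reaches L-position 0 → W
n=8: reaches L-position 4 → W
n=9: only reaches 6(W), 8(W), all W → L
n=10: reaches L-position 9 → W
n=11: reaches L-position 0 → W
n=12: reaches L-position 9 → W
n=13: reaches L-position 0 → W
n=14: only reaches 7(W), 12(W), 13(W), all W → L
n=15: reaches L-position 14 → W
n=16: reaches L-position 14 → W
n=17: reaches L-position 0 → W
n=18: reaches L-position 9 → W
n=19: reaches L-position 0 → W
n=20: only reaches 10(W), 15(W), 16(W), 18(W), 19(W), all W → L
n=21: reaches L-position 14 → W
n=22: reaches L-position 20 → W
n=23: reaches L-position 0 → W
n=24: reaches L-position 20 → W
The starting position 24 is W: Alice should move to 20, handing over an L position.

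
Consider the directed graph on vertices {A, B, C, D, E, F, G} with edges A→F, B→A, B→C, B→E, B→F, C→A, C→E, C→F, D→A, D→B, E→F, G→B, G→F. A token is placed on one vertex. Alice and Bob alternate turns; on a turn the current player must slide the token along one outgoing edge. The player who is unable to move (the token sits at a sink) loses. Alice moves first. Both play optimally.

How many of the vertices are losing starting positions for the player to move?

Use the standard recursion: the mover loses at a terminal position; elsewhere, the mover wins exactly when some move hands the opponent an L position.
Every edge goes from a vertex to one that appears earlier in the order F, A, E, C, B, D, G, so processing vertices in that order labels each vertex after all of its successors.
F: no outgoing edge → L
A: reaches L-position F → W
E: reaches L-position F → W
C: reaches L-position F → W
B: reaches L-position F → W
D: only reaches B(W), A(W), all W → L
G: reaches L-position F → W
The L vertices are D, F; that is 2 in all.

2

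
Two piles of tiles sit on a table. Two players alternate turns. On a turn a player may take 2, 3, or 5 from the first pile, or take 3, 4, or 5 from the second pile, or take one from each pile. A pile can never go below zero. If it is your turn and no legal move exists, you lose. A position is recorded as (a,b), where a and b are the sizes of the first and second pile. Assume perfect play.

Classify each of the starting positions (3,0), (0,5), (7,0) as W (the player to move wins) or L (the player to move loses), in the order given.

(3,0): W, (0,5): W, (7,0): L

Classify positions by backward induction: terminal positions (no move available) are L. From any other position, the mover wins iff some move reaches an L.
No move ever increases a pile, so every position that can arise here has a ≤ 7 and b ≤ 5; it is enough to label the cells with 0 ≤ a ≤ 7 and 0 ≤ b ≤ 5.
Every move lowers a or b (never raises either), so fill the grid row by row in increasing a, and left to right within a row: each cell's successors are then already labelled.
      b=0  b=1  b=2  b=3  b=4  b=5
a=0:    L    L    L    W    W    W
a=1:    L    W    W    W    W    W
a=2:    W    W    W    L    L    L
a=3:    W    W    W    L    W    W
a=4:    W    L    L    W    W    W
a=5:    W    W    W    W    W    W
a=6:    W    W    W    W    L    L
a=7:    L    W    W    W    W    W
Cells with no legal move (terminal, hence L): (0,0), (0,1), (0,2), (1,0).
The remaining L cells, each justified by listing all of its moves:
(2,3): only reaches (0,3)(W), (2,0)(W), (1,2)(W), all W → L
(2,4): only reaches (0,4)(W), (2,1)(W), (2,0)(W), (1,3)(W), all W → L
(2,5): only reaches (0,5)(W), (2,2)(W), (2,1)(W), (2,0)(W), (1,4)(W), all W → L
(3,3): only reaches (1,3)(W), (0,3)(W), (3,0)(W), (2,2)(W), all W → L
(4,1): only reaches (2,1)(W), (1,1)(W), (3,0)(W), all W → L
(4,2): only reaches (2,2)(W), (1,2)(W), (3,1)(W), all W → L
(6,4): only reaches (4,4)(W), (3,4)(W), (1,4)(W), (6,1)(W), (6,0)(W), (5,3)(W), all W → L
(6,5): only reaches (4,5)(W), (3,5)(W), (1,5)(W), (6,2)(W), (6,1)(W), (6,0)(W), (5,4)(W), all W → L
(7,0): only reaches (5,0)(W), (4,0)(W), (2,0)(W), all W → L
Every other cell has at least one move into one of the L cells above, so it is W.
(3,0): the move to (1,0) reaches an L cell, so W
(0,5): the move to (0,2) reaches an L cell, so W
(7,0): one of the L cells justified above, so L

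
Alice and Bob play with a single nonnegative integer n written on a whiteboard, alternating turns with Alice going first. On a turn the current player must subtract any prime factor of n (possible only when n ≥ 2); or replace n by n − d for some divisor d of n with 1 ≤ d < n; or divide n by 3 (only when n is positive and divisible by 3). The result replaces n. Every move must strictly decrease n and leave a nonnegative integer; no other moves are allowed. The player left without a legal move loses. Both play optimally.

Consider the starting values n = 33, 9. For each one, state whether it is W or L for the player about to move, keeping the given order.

33: W, 9: L

Build the W/L table. Terminal = L. A non-terminal position is W if it has a move to some L; otherwise it is L.
n=0: no move → L
n=1: no move → L
n=2: →0(L), so W
n=3: →0(L), so W
n=4: →2(W), 3(W) — all W, so L
n=5: →0(L), so W
n=6: →4(L), so W
n=7: →0(L), so W
n=8: →4(L), so W
n=9: →3(W), 6(W), 8(W) — all W, so L
n=10: →9(L), so W
n=11: →0(L), so W
n=12: →4(L), so W
n=13: →0(L), so W
n=14: →7(W), 12(W), 13(W) — all W, so L
n=15: →14(L), so W
n=16: →14(L), so W
n=17: →0(L), so W
n=18: →9(L), so W
n=19: →0(L), so W
n=20: →10(W), 15(W), 16(W), 18(W), 19(W) — all W, so L
n=21: →14(L), so W
n=22: →20(L), so W
n=23: →0(L), so W
n=24: →20(L), so W
n=25: →20(L), so W
n=26: →13(W), 24(W), 25(W) — all W, so L
n=27: →9(L), so W
n=28: →14(L), so W
n=29: →0(L), so W
n=30: →20(L), so W
n=31: →0(L), so W
n=32: →16(W), 24(W), 28(W), 30(W), 31(W) — all W, so L
n=33: →32(L), so W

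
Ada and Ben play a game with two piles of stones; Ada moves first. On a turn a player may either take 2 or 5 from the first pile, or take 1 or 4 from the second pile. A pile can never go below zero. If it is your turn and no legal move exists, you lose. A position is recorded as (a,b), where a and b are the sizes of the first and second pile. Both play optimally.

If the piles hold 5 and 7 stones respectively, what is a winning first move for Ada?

Compute win/loss labels from the base case upward. A position with no move is L. Any other position is W if it can reach an L in one move, else L.
No move ever increases a pile, so every position that can arise here has a ≤ 5 and b ≤ 7; it is enough to label the cells with 0 ≤ a ≤ 5 and 0 ≤ b ≤ 7.
Every move lowers a or b (never raises either), so fill the grid row by row in increasing a, and left to right within a row: each cell's successors are then already labelled.
      b=0  b=1  b=2  b=3  b=4  b=5  b=6  b=7
a=0:    L    W    L    W    W    L    W    L
a=1:    L    W    L    W    W    L    W    L
a=2:    W    L    W    L    W    W    L    W
a=3:    W    L    W    L    W    W    L    W
a=4:    L    W    L    W    W    L    W    L
a=5:    W    W    W    W    L    W    W    W
Cells with no legal move (terminal, hence L): (0,0), (1,0).
The remaining L cells, each justified by listing all of its moves:
(0,2): only reaches (0,1)(W), which is W → L
(0,5): only reaches (0,4)(W), (0,1)(W), all W → L
(0,7): only reaches (0,6)(W), (0,3)(W), all W → L
(1,2): only reaches (1,1)(W), which is W → L
(1,5): only reaches (1,4)(W), (1,1)(W), all W → L
(1,7): only reaches (1,6)(W), (1,3)(W), all W → L
(2,1): only reaches (0,1)(W), (2,0)(W), all W → L
(2,3): only reaches (0,3)(W), (2,2)(W), all W → L
(2,6): only reaches (0,6)(W), (2,5)(W), (2,2)(W), all W → L
(3,1): only reaches (1,1)(W), (3,0)(W), all W → L
(3,3): only reaches (1,3)(W), (3,2)(W), all W → L
(3,6): only reaches (1,6)(W), (3,5)(W), (3,2)(W), all W → L
(4,0): only reaches (2,0)(W), which is W → L
(4,2): only reaches (2,2)(W), (4,1)(W), all W → L
(4,5): only reaches (2,5)(W), (4,4)(W), (4,1)(W), all W → L
(4,7): only reaches (2,7)(W), (4,6)(W), (4,3)(W), all W → L
(5,4): only reaches (3,4)(W), (0,4)(W), (5,3)(W), (5,0)(W), all W → L
Every other cell has at least one move into one of the L cells above, so it is W.
From (5,7), the L positions reachable in one move are: (0,7).

Move to (0,7).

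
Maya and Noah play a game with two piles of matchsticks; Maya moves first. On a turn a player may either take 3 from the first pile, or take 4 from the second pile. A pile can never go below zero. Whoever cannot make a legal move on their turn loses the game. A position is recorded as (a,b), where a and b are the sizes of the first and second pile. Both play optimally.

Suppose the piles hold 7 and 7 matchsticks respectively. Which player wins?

Classify positions by backward induction: terminal positions (no move available) are L. From any other position, the mover wins iff some move reaches an L.
No move ever increases a pile, so every position that can arise here has a ≤ 7 and b ≤ 7; it is enough to label the cells with 0 ≤ a ≤ 7 and 0 ≤ b ≤ 7.
Every move lowers a or b (never raises either), so fill the grid row by row in increasing a, and left to right within a row: each cell's successors are then already labelled.
      b=0  b=1  b=2  b=3  b=4  b=5  b=6  b=7
a=0:    L    L    L    L    W    W    W    W
a=1:    L    L    L    L    W    W    W    W
a=2:    L    L    L    L    W    W    W    W
a=3:    W    W    W    W    L    L    L    L
a=4:    W    W    W    W    L    L    L    L
a=5:    W    W    W    W    L    L    L    L
a=6:    L    L    L    L    W    W    W    W
a=7:    L    L    L    L    W    W    W    W
Cells with no legal move (terminal, hence L): (0,0), (0,1), (0,2), (0,3), (1,0), (1,1), (1,2), (1,3), (2,0), (2,1), (2,2), (2,3).
The remaining L cells, each justified by listing all of its moves:
(3,4): moves to (0,4)(W), (3,0)(W); every one is W ⇒ L
(3,5): moves to (0,5)(W), (3,1)(W); every one is W ⇒ L
(3,6): moves to (0,6)(W), (3,2)(W); every one is W ⇒ L
(3,7): moves to (0,7)(W), (3,3)(W); every one is W ⇒ L
(4,4): moves to (1,4)(W), (4,0)(W); every one is W ⇒ L
(4,5): moves to (1,5)(W), (4,1)(W); every one is W ⇒ L
(4,6): moves to (1,6)(W), (4,2)(W); every one is W ⇒ L
(4,7): moves to (1,7)(W), (4,3)(W); every one is W ⇒ L
(5,4): moves to (2,4)(W), (5,0)(W); every one is W ⇒ L
(5,5): moves to (2,5)(W), (5,1)(W); every one is W ⇒ L
(5,6): moves to (2,6)(W), (5,2)(W); every one is W ⇒ L
(5,7): moves to (2,7)(W), (5,3)(W); every one is W ⇒ L
(6,0): the only move is to (3,0)(W), a W ⇒ L
(6,1): the only move is to (3,1)(W), a W ⇒ L
(6,2): the only move is to (3,2)(W), a W ⇒ L
(6,3): the only move is to (3,3)(W), a W ⇒ L
(7,0): the only move is to (4,0)(W), a W ⇒ L
(7,1): the only move is to (4,1)(W), a W ⇒ L
(7,2): the only move is to (4,2)(W), a W ⇒ L
(7,3): the only move is to (4,3)(W), a W ⇒ L
Every other cell has at least one move into one of the L cells above, so it is W.
From (7,7) Maya can move to (4,7), reaching an L position.

Maya wins.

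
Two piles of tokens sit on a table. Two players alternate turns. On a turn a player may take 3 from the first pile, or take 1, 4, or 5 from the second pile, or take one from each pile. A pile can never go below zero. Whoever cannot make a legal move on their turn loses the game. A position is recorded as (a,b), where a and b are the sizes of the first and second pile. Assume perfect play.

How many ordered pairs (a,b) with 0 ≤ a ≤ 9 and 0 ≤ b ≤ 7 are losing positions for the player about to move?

20

Build the W/L table. Terminal = L. A non-terminal position is W if it has a move to some L; otherwise it is L.
Every move lowers a or b (never raises either), so fill the grid row by row in increasing a, and left to right within a row: each cell's successors are then already labelled.
      b=0  b=1  b=2  b=3  b=4  b=5  b=6  b=7
a=0:    L    W    L    W    W    W    W    W
a=1:    L    W    L    W    W    W    W    W
a=2:    L    W    L    W    W    W    W    W
a=3:    W    W    W    W    L    W    L    W
a=4:    W    L    W    L    W    W    W    W
a=5:    W    L    W    L    W    W    W    W
a=6:    L    W    W    L    W    W    W    W
a=7:    L    W    L    W    W    W    W    W
a=8:    L    W    L    W    W    W    W    W
a=9:    W    W    L    W    L    W    W    W
Cells with no legal move (terminal, hence L): (0,0), (1,0), (2,0).
The remaining L cells, each justified by listing all of its moves:
(0,2): →(0,1)(W) only, which is W, so L
(1,2): →(1,1)(W), (0,1)(W) — all W, so L
(2,2): →(2,1)(W), (1,1)(W) — all W, so L
(3,4): →(0,4)(W), (3,3)(W), (3,0)(W), (2,3)(W) — all W, so L
(3,6): →(0,6)(W), (3,5)(W), (3,2)(W), (3,1)(W), (2,5)(W) — all W, so L
(4,1): →(1,1)(W), (4,0)(W), (3,0)(W) — all W, so L
(4,3): →(1,3)(W), (4,2)(W), (3,2)(W) — all W, so L
(5,1): →(2,1)(W), (5,0)(W), (4,0)(W) — all W, so L
(5,3): →(2,3)(W), (5,2)(W), (4,2)(W) — all W, so L
(6,0): →(3,0)(W) only, which is W, so L
(6,3): →(3,3)(W), (6,2)(W), (5,2)(W) — all W, so L
(7,0): →(4,0)(W) only, which is W, so L
(7,2): →(4,2)(W), (7,1)(W), (6,1)(W) — all W, so L
(8,0): →(5,0)(W) only, which is W, so L
(8,2): →(5,2)(W), (8,1)(W), (7,1)(W) — all W, so L
(9,2): →(6,2)(W), (9,1)(W), (8,1)(W) — all W, so L
(9,4): →(6,4)(W), (9,3)(W), (9,0)(W), (8,3)(W) — all W, so L
Every other cell has at least one move into one of the L cells above, so it is W.
L cells per row: a=0: 2, a=1: 2, a=2: 2, a=3: 2, a=4: 2, a=5: 2, a=6: 2, a=7: 2, a=8: 2, a=9: 2; total 20.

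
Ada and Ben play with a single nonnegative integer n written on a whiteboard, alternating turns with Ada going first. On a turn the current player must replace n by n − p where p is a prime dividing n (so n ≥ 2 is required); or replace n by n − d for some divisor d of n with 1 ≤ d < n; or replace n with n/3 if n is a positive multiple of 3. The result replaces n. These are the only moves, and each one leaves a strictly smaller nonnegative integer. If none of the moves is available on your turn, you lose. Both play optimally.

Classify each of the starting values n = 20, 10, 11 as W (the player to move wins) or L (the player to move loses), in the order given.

20: L, 10: W, 11: W

Classify positions by backward induction: terminal positions (no move available) are L. From any other position, the mover wins iff some move reaches an L.
n=0: no move → L
n=1: no move → L
n=2: →0(L), so W
n=3: →0(L), so W
n=4: →2(W), 3(W) — all W, so L
n=5: →0(L), so W
n=6: →4(L), so W
n=7: →0(L), so W
n=8: →4(L), so W
n=9: →3(W), 6(W), 8(W) — all W, so L
n=10: →9(L), so W
n=11: →0(L), so W
n=12: →4(L), so W
n=13: →0(L), so W
n=14: →7(W), 12(W), 13(W) — all W, so L
n=15: →14(L), so W
n=16: →14(L), so W
n=17: →0(L), so W
n=18: →9(L), so W
n=19: →0(L), so W
n=20: →10(W), 15(W), 16(W), 18(W), 19(W) — all W, so L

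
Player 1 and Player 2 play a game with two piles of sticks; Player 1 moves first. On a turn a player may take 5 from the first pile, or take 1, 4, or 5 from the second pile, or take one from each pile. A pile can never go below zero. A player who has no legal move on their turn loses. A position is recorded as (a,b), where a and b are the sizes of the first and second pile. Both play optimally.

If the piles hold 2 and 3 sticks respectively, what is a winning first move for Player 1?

Use the standard recursion: the mover loses at a terminal position; elsewhere, the mover wins exactly when some move hands the opponent an L position.
No move ever increases a pile, so every position that can arise here has a ≤ 2 and b ≤ 3; it is enough to label the cells with 0 ≤ a ≤ 2 and 0 ≤ b ≤ 3.
Every move lowers a or b (never raises either), so fill the grid row by row in increasing a, and left to right within a row: each cell's successors are then already labelled.
      b=0  b=1  b=2  b=3
a=0:    L    W    L    W
a=1:    L    W    L    W
a=2:    L    W    L    W
Cells with no legal move (terminal, hence L): (0,0), (1,0), (2,0).
The remaining L cells, each justified by listing all of its moves:
(0,2): the only move is to (0,1)(W), a W ⇒ L
(1,2): moves to (1,1)(W), (0,1)(W); every one is W ⇒ L
(2,2): moves to (2,1)(W), (1,1)(W); every one is W ⇒ L
Every other cell has at least one move into one of the L cells above, so it is W.
From (2,3), the L positions reachable in one move are: (2,2), (1,2). Any move reaching one of these is winning.

Move to (2,2).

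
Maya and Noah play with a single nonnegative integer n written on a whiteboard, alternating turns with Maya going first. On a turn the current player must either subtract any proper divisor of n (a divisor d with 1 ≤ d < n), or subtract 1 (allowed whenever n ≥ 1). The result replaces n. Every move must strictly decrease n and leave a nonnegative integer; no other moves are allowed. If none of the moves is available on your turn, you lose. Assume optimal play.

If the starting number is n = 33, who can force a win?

Noah wins.

Compute win/loss labels from the base case upward. A position with no move is L. Any other position is W if it can reach an L in one move, else L.
n=0: no move → L
n=1: →0(L), so W
n=2: →1(W) only, which is W, so L
n=3: →2(L), so W
n=4: →2(L), so W
n=5: →4(W) only, which is W, so L
n=6: →5(L), so W
n=7: →6(W) only, which is W, so L
n=8: →7(L), so W
n=9: →6(W), 8(W) — all W, so L
n=10: →5(L), so W
n=11: →10(W) only, which is W, so L
n=12: →9(L), so W
n=13: →12(W) only, which is W, so L
n=14: →7(L), so W
n=15: →10(W), 12(W), 14(W) — all W, so L
n=16: →15(L), so W
n=17: →16(W) only, which is W, so L
n=18: →9(L), so W
n=19: →18(W) only, which is W, so L
n=20: →15(L), so W
n=21: →14(W), 18(W), 20(W) — all W, so L
n=22: →11(L), so W
n=23: →22(W) only, which is W, so L
n=24: →21(L), so W
n=25: →20(W), 24(W) — all W, so L
n=26: →13(L), so W
n=27: →18(W), 24(W), 26(W) — all W, so L
n=28: →21(L), so W
n=29: →28(W) only, which is W, so L
n=30: →15(L), so W
n=31: →30(W) only, which is W, so L
n=32: →31(L), so W
n=33: →22(W), 30(W), 32(W) — all W, so L
The starting position 33 is L: whatever Maya does, the opponent receives a W position.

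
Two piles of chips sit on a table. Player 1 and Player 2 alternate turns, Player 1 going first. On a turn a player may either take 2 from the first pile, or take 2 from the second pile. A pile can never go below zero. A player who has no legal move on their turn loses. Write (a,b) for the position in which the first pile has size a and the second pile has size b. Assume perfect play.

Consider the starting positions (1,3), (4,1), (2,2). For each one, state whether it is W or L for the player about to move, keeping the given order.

Build the W/L table. Terminal = L. A non-terminal position is W if it has a move to some L; otherwise it is L.
No move ever increases a pile, so every position that can arise here has a ≤ 4 and b ≤ 3; it is enough to label the cells with 0 ≤ a ≤ 4 and 0 ≤ b ≤ 3.
Every move lowers a or b (never raises either), so fill the grid row by row in increasing a, and left to right within a row: each cell's successors are then already labelled.
      b=0  b=1  b=2  b=3
a=0:    L    L    W    W
a=1:    L    L    W    W
a=2:    W    W    L    L
a=3:    W    W    L    L
a=4:    L    L    W    W
Cells with no legal move (terminal, hence L): (0,0), (0,1), (1,0), (1,1).
The remaining L cells, each justified by listing all of its moves:
(2,2): moves to (0,2)(W), (2,0)(W); every one is W ⇒ L
(2,3): moves to (0,3)(W), (2,1)(W); every one is W ⇒ L
(3,2): moves to (1,2)(W), (3,0)(W); every one is W ⇒ L
(3,3): moves to (1,3)(W), (3,1)(W); every one is W ⇒ L
(4,0): the only move is to (2,0)(W), a W ⇒ L
(4,1): the only move is to (2,1)(W), a W ⇒ L
Every other cell has at least one move into one of the L cells above, so it is W.
(1,3): the move to (1,1) reaches an L cell, so W
(4,1): one of the L cells justified above, so L
(2,2): one of the L cells justified above, so L

(1,3): W, (4,1): L, (2,2): L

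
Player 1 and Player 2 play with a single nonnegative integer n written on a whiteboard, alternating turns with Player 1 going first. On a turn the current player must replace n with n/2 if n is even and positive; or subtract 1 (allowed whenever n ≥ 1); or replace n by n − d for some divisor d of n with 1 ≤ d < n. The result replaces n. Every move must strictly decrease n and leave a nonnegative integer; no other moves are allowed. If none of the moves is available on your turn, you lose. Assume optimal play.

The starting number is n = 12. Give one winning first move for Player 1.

Positions with no move are L. A position that does have a move is losing for the player to move precisely when every available move leads to a winning position for the opponent. Fill in the labels:
n=0: no move → L
n=1: →0(L), so W
n=2: →1(W) only, which is W, so L
n=3: →2(L), so W
n=4: →2(L), so W
n=5: →4(W) only, which is W, so L
n=6: →5(L), so W
n=7: →6(W) only, which is W, so L
n=8: →7(L), so W
n=9: →6(W), 8(W) — all W, so L
n=10: →5(L), so W
n=11: →10(W) only, which is W, so L
n=12: →9(L), so W
From 12, the L positions reachable in one move are: 9, 11. Any move reaching one of these is winning.

Move to 9.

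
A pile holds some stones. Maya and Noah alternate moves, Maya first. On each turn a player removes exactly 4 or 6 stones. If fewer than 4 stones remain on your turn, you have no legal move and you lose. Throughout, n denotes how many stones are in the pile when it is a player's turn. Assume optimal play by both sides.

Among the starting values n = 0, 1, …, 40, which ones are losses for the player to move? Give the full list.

0, 1, 2, 3, 10, 11, 12, 13, 20, 21, 22, 23, 30, 31, 32, 33, 40

Compute win/loss labels from the base case upward. A position with no move is L. Any other position is W if it can reach an L in one move, else L.
n=0: no move → L
n=1: no move → L
n=2: no move → L
n=3: no move → L
n=4: W (go to 0, an L position)
n=5: W (go to 1, an L position)
n=6: W (go to 2, an L position)
n=7: W (go to 3, an L position)
n=8: W (go to 2, an L position)
n=9: W (go to 3, an L position)
n=10: L (options 6(W), 4(W) are all W)
n=11: L (options 7(W), 5(W) are all W)
n=12: L (options 8(W), 6(W) are all W)
n=13: L (options 9(W), 7(W) are all W)
n=14: W (go to 10, an L position)
n=15: W (go to 11, an L position)
n=16: W (go to 12, an L position)
n=17: W (go to 13, an L position)
n=18: W (go to 12, an L position)
n=19: W (go to 13, an L position)
n=20: L (options 16(W), 14(W) are all W)
n=21: L (options 17(W), 15(W) are all W)
n=22: L (options 18(W), 16(W) are all W)
n=23: L (options 19(W), 17(W) are all W)
n=24: W (go to 20, an L position)
n=25: W (go to 21, an L position)
n=26: W (go to 22, an L position)
n=27: W (go to 23, an L position)
n=28: W (go to 22, an L position)
n=29: W (go to 23, an L position)
n=30: L (options 26(W), 24(W) are all W)
n=31: L (options 27(W), 25(W) are all W)
n=32: L (options 28(W), 26(W) are all W)
n=33: L (options 29(W), 27(W) are all W)
n=34: W (go to 30, an L position)
n=35: W (go to 31, an L position)
n=36: W (go to 32, an L position)
n=37: W (go to 33, an L position)
n=38: W (go to 32, an L position)
n=39: W (go to 33, an L position)
n=40: L (options 36(W), 34(W) are all W)
Reading off the rows marked L gives the requested list; there are 17 such values of n.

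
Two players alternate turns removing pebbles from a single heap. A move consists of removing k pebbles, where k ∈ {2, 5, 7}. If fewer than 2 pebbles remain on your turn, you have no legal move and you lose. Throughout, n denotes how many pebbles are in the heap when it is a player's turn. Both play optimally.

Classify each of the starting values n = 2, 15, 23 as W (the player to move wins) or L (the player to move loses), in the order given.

2: W, 15: W, 23: L

Use the standard recursion: the mover loses at a terminal position; elsewhere, the mover wins exactly when some move hands the opponent an L position.
n=0: no move → L
n=1: no move → L
n=2: reaches L-position 0 → W
n=3: reaches L-position 1 → W
n=4: only reaches 2(W), which is W → L
n=5: reaches L-position 0 → W
n=6: reaches L-position 4 → W
n=7: reaches L-position 0 → W
n=8: reaches L-position 1 → W
n=9: reaches L-position 4 → W
n=10: only reaches 8(W), 5(W), 3(W), all W → L
n=11: reaches L-position 4 → W
n=12: reaches L-position 10 → W
n=13: only reaches 11(W), 8(W), 6(W), all W → L
n=14: only reaches 12(W), 9(W), 7(W), all W → L
n=15: reaches L-position 13 → W
n=16: reaches L-position 14 → W
n=17: reaches L-position 10 → W
n=18: reaches L-position 13 → W
n=19: reaches L-position 14 → W
n=20: reaches L-position 13 → W
n=21: reaches L-position 14 → W
n=22: only reaches 20(W), 17(W), 15(W), all W → L
n=23: only reaches 21(W), 18(W), 16(W), all W → L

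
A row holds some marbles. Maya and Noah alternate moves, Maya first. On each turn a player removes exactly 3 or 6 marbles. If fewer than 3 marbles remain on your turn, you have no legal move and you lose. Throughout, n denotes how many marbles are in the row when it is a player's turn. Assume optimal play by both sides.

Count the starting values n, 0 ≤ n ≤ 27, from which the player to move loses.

Positions with no move are L. A position that does have a move is losing for the player to move precisely when every available move leads to a winning position for the opponent. Fill in the labels:
n=0: no move → L
n=1: no move → L
n=2: no move → L
n=3: can move to 0, which is L ⇒ W
n=4: can move to 1, which is L ⇒ W
n=5: can move to 2, which is L ⇒ W
n=6: can move to 0, which is L ⇒ W
n=7: can move to 1, which is L ⇒ W
n=8: can move to 2, which is L ⇒ W
n=9: moves to 6(W), 3(W); every one is W ⇒ L
n=10: moves to 7(W), 4(W); every one is W ⇒ L
n=11: moves to 8(W), 5(W); every one is W ⇒ L
n=12: can move to 9, which is L ⇒ W
n=13: can move to 10, which is L ⇒ W
n=14: can move to 11, which is L ⇒ W
n=15: can move to 9, which is L ⇒ W
n=16: can move to 10, which is L ⇒ W
n=17: can move to 11, which is L ⇒ W
n=18: moves to 15(W), 12(W); every one is W ⇒ L
n=19: moves to 16(W), 13(W); every one is W ⇒ L
n=20: moves to 17(W), 14(W); every one is W ⇒ L
n=21: can move to 18, which is L ⇒ W
n=22: can move to 19, which is L ⇒ W
n=23: can move to 20, which is L ⇒ W
n=24: can move to 18, which is L ⇒ W
n=25: can move to 19, which is L ⇒ W
n=26: can move to 20, which is L ⇒ W
n=27: moves to 24(W), 21(W); every one is W ⇒ L
L entries with 0 ≤ n ≤ 27: n = 0, 1, 2, 9, 10, 11, 18, 19, 20, 27; that makes 10.

10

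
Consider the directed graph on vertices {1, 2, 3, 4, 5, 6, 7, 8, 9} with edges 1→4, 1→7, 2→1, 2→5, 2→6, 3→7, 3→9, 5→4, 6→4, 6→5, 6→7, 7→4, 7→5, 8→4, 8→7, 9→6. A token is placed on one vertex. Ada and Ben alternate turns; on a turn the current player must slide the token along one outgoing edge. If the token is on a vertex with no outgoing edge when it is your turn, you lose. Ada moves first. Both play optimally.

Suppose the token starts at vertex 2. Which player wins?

Ben wins.

Build the W/L table. Terminal = L. A non-terminal position is W if it has a move to some L; otherwise it is L.
Every edge goes from a vertex to one that appears earlier in the order 4, 5, 7, 1, 6, 2, 9, 8, 3, so processing vertices in that order labels each vertex after all of its successors.
4: no outgoing edge → L
5: reaches L-position 4 → W
7: reaches L-position 4 → W
1: reaches L-position 4 → W
6: reaches L-position 4 → W
2: only reaches 6(W), 1(W), 5(W), all W → L
9: only reaches 6(W), which is W → L
8: reaches L-position 4 → W
3: reaches L-position 9 → W
Every move from 2 reaches a W position, so the mover loses.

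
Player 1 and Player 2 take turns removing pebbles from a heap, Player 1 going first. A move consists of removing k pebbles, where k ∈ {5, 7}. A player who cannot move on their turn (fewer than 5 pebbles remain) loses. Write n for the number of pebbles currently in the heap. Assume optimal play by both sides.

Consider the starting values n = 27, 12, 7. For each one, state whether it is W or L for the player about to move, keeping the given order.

Classify positions by backward induction: terminal positions (no move available) are L. From any other position, the mover wins iff some move reaches an L.
n=0: no move → L
n=1: no move → L
n=2: no move → L
n=3: no move → L
n=4: no move → L
n=5: →0(L), so W
n=6: →1(L), so W
n=7: →2(L), so W
n=8: →3(L), so W
n=9: →4(L), so W
n=10: →3(L), so W
n=11: →4(L), so W
n=12: →7(W), 5(W) — all W, so L
n=13: →8(W), 6(W) — all W, so L
n=14: →9(W), 7(W) — all W, so L
n=15: →10(W), 8(W) — all W, so L
n=16: →11(W), 9(W) — all W, so L
n=17: →12(L), so W
n=18: →13(L), so W
n=19: →14(L), so W
n=20: →15(L), so W
n=21: →16(L), so W
n=22: →15(L), so W
n=23: →16(L), so W
n=24: →19(W), 17(W) — all W, so L
n=25: →20(W), 18(W) — all W, so L
n=26: →21(W), 19(W) — all W, so L
n=27: →22(W), 20(W) — all W, so L

27: L, 12: L, 7: W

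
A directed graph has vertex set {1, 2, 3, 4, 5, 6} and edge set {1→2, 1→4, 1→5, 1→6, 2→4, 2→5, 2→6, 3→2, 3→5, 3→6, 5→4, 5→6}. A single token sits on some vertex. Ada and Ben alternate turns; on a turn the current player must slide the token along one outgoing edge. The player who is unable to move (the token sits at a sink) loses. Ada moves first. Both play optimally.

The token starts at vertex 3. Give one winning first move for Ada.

Compute win/loss labels from the base case upward. A position with no move is L. Any other position is W if it can reach an L in one move, else L.
Every edge goes from a vertex to one that appears earlier in the order 6, 4, 5, 2, 3, 1, so processing vertices in that order labels each vertex after all of its successors.
6: no outgoing edge → L
4: no outgoing edge → L
5: reaches L-position 4 → W
2: reaches L-position 4 → W
3: reaches L-position 6 → W
1: reaches L-position 4 → W
From 3, the L positions reachable in one move are: 6.

Move to 6.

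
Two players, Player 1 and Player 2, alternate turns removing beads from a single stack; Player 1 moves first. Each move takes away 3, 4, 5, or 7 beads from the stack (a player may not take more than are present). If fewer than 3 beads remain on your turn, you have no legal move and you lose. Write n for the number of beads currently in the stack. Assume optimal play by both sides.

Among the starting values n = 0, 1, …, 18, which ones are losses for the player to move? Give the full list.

0, 1, 2, 10, 11, 12

Compute win/loss labels from the base case upward. A position with no move is L. Any other position is W if it can reach an L in one move, else L.
n=0: no move → L
n=1: no move → L
n=2: no move → L
n=3: →0(L), so W
n=4: →1(L), so W
n=5: →2(L), so W
n=6: →2(L), so W
n=7: →2(L), so W
n=8: →1(L), so W
n=9: →2(L), so W
n=10: →7(W), 6(W), 5(W), 3(W) — all W, so L
n=11: →8(W), 7(W), 6(W), 4(W) — all W, so L
n=12: →9(W), 8(W), 7(W), 5(W) — all W, so L
n=13: →10(L), so W
n=14: →11(L), so W
n=15: →12(L), so W
n=16: →12(L), so W
n=17: →12(L), so W
n=18: →11(L), so W
Reading off the rows marked L gives the requested list; there are 6 such values of n.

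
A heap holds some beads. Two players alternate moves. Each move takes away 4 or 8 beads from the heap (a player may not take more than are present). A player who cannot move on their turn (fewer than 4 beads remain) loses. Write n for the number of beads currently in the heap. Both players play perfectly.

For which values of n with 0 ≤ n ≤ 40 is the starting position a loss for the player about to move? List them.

Use the standard recursion: the mover loses at a terminal position; elsewhere, the mover wins exactly when some move hands the opponent an L position.
n=0: no move → L
n=1: no move → L
n=2: no move → L
n=3: no move → L
n=4: →0(L), so W
n=5: →1(L), so W
n=6: →2(L), so W
n=7: →3(L), so W
n=8: →0(L), so W
n=9: →1(L), so W
n=10: →2(L), so W
n=11: →3(L), so W
n=12: →8(W), 4(W) — all W, so L
n=13: →9(W), 5(W) — all W, so L
n=14: →10(W), 6(W) — all W, so L
n=15: →11(W), 7(W) — all W, so L
n=16: →12(L), so W
n=17: →13(L), so W
n=18: →14(L), so W
n=19: →15(L), so W
n=20: →12(L), so W
n=21: →13(L), so W
n=22: →14(L), so W
n=23: →15(L), so W
n=24: →20(W), 16(W) — all W, so L
n=25: →21(W), 17(W) — all W, so L
n=26: →22(W), 18(W) — all W, so L
n=27: →23(W), 19(W) — all W, so L
n=28: →24(L), so W
n=29: →25(L), so W
n=30: →26(L), so W
n=31: →27(L), so W
n=32: →24(L), so W
n=33: →25(L), so W
n=34: →26(L), so W
n=35: →27(L), so W
n=36: →32(W), 28(W) — all W, so L
n=37: →33(W), 29(W) — all W, so L
n=38: →34(W), 30(W) — all W, so L
n=39: →35(W), 31(W) — all W, so L
n=40: →36(L), so W
The losing starting values of n are exactly the entries labelled L in this table (16 of them).

0, 1, 2, 3, 12, 13, 14, 15, 24, 25, 26, 27, 36, 37, 38, 39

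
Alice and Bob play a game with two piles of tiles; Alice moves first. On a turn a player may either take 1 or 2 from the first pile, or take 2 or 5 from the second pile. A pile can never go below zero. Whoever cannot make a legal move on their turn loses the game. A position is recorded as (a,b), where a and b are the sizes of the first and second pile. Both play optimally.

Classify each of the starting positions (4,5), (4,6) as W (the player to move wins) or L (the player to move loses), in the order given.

Work bottom-up. With no move the player to move loses. Otherwise the position is W if at least one move leads to an L position for the opponent, and L if every move leads to a W.
No move ever increases a pile, so every position that can arise here has a ≤ 4 and b ≤ 6; it is enough to label the cells with 0 ≤ a ≤ 4 and 0 ≤ b ≤ 6.
Every move lowers a or b (never raises either), so fill the grid row by row in increasing a, and left to right within a row: each cell's successors are then already labelled.
      b=0  b=1  b=2  b=3  b=4  b=5  b=6
a=0:    L    L    W    W    L    W    W
a=1:    W    W    L    L    W    W    L
a=2:    W    W    W    W    W    L    W
a=3:    L    L    W    W    L    W    W
a=4:    W    W    L    L    W    W    L
Cells with no legal move (terminal, hence L): (0,0), (0,1).
The remaining L cells, each justified by listing all of its moves:
(0,4): L (sole option (0,2)(W) is W)
(1,2): L (options (0,2)(W), (1,0)(W) are all W)
(1,3): L (options (0,3)(W), (1,1)(W) are all W)
(1,6): L (options (0,6)(W), (1,4)(W), (1,1)(W) are all W)
(2,5): L (options (1,5)(W), (0,5)(W), (2,3)(W), (2,0)(W) are all W)
(3,0): L (options (2,0)(W), (1,0)(W) are all W)
(3,1): L (options (2,1)(W), (1,1)(W) are all W)
(3,4): L (options (2,4)(W), (1,4)(W), (3,2)(W) are all W)
(4,2): L (options (3,2)(W), (2,2)(W), (4,0)(W) are all W)
(4,3): L (options (3,3)(W), (2,3)(W), (4,1)(W) are all W)
(4,6): L (options (3,6)(W), (2,6)(W), (4,4)(W), (4,1)(W) are all W)
Every other cell has at least one move into one of the L cells above, so it is W.
(4,5): the move to (2,5) reaches an L cell, so W
(4,6): one of the L cells justified above, so L

(4,5): W, (4,6): L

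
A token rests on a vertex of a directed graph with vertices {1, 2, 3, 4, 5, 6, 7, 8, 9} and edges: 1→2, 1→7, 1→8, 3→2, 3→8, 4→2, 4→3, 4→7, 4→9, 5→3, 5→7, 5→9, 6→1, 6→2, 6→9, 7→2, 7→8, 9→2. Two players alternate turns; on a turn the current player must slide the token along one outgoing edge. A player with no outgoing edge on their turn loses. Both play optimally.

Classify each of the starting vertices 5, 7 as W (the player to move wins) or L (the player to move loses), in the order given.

Classify positions by backward induction: terminal positions (no move available) are L. From any other position, the mover wins iff some move reaches an L.
Every edge goes from a vertex to one that appears earlier in the order 2, 8, 3, 7, 9, 4, 1, 5, 6, so processing vertices in that order labels each vertex after all of its successors.
2: no outgoing edge → L
8: no outgoing edge → L
3: reaches L-position 8 → W
7: reaches L-position 8 → W
9: reaches L-position 2 → W
4: reaches L-position 2 → W
1: reaches L-position 8 → W
5: only reaches 9(W), 7(W), 3(W), all W → L
6: reaches L-position 2 → W

5: L, 7: W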